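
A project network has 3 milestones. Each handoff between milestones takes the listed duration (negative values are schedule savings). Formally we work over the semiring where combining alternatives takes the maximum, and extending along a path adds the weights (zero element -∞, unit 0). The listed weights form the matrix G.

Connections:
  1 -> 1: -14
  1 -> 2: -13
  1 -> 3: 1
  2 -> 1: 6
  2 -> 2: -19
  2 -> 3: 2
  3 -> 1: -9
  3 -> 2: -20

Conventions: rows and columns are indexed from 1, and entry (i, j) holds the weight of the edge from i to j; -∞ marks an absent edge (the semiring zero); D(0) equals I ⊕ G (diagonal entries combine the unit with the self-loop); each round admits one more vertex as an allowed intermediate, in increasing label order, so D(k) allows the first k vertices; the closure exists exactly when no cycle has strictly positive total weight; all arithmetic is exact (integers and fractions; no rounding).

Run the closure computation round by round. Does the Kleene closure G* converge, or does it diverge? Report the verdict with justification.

D(0):
  [0, -13, 1]
  [6, 0, 2]
  [-9, -20, 0]
D(1):
  [0, -13, 1]
  [6, 0, 7]
  [-9, -20, 0]
D(2):
  [0, -13, 1]
  [6, 0, 7]
  [-9, -20, 0]
D(3):
  [0, -13, 1]
  [6, 0, 7]
  [-9, -20, 0]
Key observation: every diagonal entry stays at the unit through all rounds, so no improving cycle exists.
Answer: CONVERGES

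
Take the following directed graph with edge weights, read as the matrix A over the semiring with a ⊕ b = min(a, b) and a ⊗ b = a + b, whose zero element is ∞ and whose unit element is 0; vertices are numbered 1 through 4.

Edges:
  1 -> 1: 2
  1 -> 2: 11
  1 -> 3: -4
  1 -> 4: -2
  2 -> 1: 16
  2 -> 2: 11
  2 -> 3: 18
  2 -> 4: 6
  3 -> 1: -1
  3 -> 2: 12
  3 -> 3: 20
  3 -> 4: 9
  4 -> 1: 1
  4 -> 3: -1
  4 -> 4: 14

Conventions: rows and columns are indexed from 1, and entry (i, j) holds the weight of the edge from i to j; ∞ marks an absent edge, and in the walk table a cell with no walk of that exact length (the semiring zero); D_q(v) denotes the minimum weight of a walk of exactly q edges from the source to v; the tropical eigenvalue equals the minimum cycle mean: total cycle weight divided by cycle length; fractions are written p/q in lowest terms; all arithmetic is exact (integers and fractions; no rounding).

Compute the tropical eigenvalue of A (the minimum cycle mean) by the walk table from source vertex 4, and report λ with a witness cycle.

q=0: [∞, ∞, ∞, 0]
q=1: [1, ∞, -1, 14]
q=2: [-2, 11, -3, -1]
q=3: [-4, 9, -6, -4]
q=4: [-7, 6, -8, -6]
Optimal cycle mean attained by: cycle 1->3->1, total (-4) + (-1), length 2.
Answer: λ = -5/2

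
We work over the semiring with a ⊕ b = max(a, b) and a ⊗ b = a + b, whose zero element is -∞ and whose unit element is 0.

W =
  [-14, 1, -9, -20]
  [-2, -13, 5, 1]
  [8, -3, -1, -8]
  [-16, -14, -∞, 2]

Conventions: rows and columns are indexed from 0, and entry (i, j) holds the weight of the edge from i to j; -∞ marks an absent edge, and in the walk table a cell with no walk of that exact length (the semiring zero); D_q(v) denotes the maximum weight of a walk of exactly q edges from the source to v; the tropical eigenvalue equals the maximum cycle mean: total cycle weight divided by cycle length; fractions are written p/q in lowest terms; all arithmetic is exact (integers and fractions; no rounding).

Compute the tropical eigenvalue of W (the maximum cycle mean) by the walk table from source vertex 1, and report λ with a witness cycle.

q=0: [-∞, 0, -∞, -∞]
q=1: [-2, -13, 5, 1]
q=2: [13, 2, 4, 3]
q=3: [12, 14, 7, 5]
q=4: [15, 13, 19, 15]
Optimal cycle mean attained by: cycle 0->1->2->0, total 1 + 5 + 8, length 3.
Answer: λ = 14/3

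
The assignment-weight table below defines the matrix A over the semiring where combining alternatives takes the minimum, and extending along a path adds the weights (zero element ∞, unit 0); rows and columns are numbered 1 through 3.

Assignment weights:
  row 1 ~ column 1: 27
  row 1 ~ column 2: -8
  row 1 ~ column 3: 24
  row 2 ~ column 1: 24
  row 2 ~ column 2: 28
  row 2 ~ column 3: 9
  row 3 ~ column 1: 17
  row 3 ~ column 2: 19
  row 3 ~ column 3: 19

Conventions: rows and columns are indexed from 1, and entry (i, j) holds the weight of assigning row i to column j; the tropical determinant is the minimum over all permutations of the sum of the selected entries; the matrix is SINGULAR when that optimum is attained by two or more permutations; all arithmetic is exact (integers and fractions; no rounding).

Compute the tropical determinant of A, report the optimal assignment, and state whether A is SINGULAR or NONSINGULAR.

σ = (1, 2, 3): 27 + 28 + 19 = 74
σ = (1, 3, 2): 27 + 9 + 19 = 55
σ = (2, 1, 3): (-8) + 24 + 19 = 35
σ = (2, 3, 1): (-8) + 9 + 17 = 18
σ = (3, 1, 2): 24 + 24 + 19 = 67
σ = (3, 2, 1): 24 + 28 + 17 = 69
Optimal value attained by: σ = (2, 3, 1).
Answer: det⊕(A) = 18; verdict: NONSINGULAR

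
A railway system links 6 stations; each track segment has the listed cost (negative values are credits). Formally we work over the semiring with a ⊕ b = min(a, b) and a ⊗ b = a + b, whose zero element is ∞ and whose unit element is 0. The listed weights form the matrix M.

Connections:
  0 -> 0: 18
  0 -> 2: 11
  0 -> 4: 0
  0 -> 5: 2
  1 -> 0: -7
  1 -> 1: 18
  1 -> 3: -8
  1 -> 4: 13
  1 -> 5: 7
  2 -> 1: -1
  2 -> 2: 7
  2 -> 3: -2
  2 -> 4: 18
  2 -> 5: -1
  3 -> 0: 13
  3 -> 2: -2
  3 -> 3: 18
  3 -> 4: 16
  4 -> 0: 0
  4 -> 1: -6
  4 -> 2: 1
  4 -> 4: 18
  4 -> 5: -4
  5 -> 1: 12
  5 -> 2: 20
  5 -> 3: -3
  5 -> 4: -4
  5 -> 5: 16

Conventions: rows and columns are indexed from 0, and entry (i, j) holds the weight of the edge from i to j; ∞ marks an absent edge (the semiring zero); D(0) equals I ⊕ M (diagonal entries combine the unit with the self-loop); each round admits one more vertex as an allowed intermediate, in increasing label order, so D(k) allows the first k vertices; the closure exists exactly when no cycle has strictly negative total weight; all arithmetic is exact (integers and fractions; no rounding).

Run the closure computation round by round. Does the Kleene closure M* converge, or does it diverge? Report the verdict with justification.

D(0):
  [0, ∞, 11, ∞, 0, 2]
  [-7, 0, ∞, -8, 13, 7]
  [∞, -1, 0, -2, 18, -1]
  [13, ∞, -2, 0, 16, ∞]
  [0, -6, 1, ∞, 0, -4]
  [∞, 12, 20, -3, -4, 0]
D(1):
  [0, ∞, 11, ∞, 0, 2]
  [-7, 0, 4, -8, -7, -5]
  [∞, -1, 0, -2, 18, -1]
  [13, ∞, -2, 0, 13, 15]
  [0, -6, 1, ∞, 0, -4]
  [∞, 12, 20, -3, -4, 0]
Detection: at round 2, diagonal entry (4, 4) turns strictly negative.
Key observation: the cycle 4->1->0->4 has total weight (-6) + (-7) + 0, which is strictly negative.
Answer: DIVERGES — negative cycle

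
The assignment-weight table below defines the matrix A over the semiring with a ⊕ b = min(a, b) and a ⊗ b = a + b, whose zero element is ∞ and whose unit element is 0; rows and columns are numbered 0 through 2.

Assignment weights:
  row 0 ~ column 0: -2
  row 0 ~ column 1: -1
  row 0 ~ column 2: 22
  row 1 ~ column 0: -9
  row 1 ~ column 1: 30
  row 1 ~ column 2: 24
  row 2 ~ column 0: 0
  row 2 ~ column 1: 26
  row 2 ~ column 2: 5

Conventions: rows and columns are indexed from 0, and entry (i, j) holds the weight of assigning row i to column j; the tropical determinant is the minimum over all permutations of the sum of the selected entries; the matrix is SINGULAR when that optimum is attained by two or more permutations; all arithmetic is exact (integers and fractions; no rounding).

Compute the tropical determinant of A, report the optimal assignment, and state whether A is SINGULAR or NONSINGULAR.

σ = (0, 1, 2): (-2) + 30 + 5 = 33
σ = (0, 2, 1): (-2) + 24 + 26 = 48
σ = (1, 0, 2): (-1) + (-9) + 5 = -5
σ = (1, 2, 0): (-1) + 24 + 0 = 23
σ = (2, 0, 1): 22 + (-9) + 26 = 39
σ = (2, 1, 0): 22 + 30 + 0 = 52
Optimal value attained by: σ = (1, 0, 2).
Answer: det⊕(A) = -5; verdict: NONSINGULAR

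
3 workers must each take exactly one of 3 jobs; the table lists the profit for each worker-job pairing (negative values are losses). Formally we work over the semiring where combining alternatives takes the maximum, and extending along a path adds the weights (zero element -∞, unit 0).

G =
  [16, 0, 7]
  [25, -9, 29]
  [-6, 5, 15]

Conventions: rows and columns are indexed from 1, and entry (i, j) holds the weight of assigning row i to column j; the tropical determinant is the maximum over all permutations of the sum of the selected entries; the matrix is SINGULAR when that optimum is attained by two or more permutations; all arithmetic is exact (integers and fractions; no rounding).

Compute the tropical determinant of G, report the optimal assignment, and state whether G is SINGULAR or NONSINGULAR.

σ = (1, 2, 3): 16 + (-9) + 15 = 22
σ = (1, 3, 2): 16 + 29 + 5 = 50
σ = (2, 1, 3): 0 + 25 + 15 = 40
σ = (2, 3, 1): 0 + 29 + (-6) = 23
σ = (3, 1, 2): 7 + 25 + 5 = 37
σ = (3, 2, 1): 7 + (-9) + (-6) = -8
Optimal value attained by: σ = (1, 3, 2).
Answer: det⊕(G) = 50; verdict: NONSINGULAR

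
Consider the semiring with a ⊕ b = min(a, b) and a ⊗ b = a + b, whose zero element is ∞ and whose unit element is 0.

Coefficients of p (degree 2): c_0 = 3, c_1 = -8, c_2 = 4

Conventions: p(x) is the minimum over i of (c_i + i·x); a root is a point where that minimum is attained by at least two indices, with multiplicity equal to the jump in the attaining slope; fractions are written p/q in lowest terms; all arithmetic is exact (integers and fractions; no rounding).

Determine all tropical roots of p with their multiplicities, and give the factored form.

hull edge (i=0, c=3) to (i=1, c=-8): slope -11, span 1
hull edge (i=1, c=-8) to (i=2, c=4): slope 12, span 1
Factored form: p(x) = 4 ⊗ (x ⊕ (-12)) ⊗ (x ⊕ 11)
Answer: roots = -12 (mult 1), 11 (mult 1)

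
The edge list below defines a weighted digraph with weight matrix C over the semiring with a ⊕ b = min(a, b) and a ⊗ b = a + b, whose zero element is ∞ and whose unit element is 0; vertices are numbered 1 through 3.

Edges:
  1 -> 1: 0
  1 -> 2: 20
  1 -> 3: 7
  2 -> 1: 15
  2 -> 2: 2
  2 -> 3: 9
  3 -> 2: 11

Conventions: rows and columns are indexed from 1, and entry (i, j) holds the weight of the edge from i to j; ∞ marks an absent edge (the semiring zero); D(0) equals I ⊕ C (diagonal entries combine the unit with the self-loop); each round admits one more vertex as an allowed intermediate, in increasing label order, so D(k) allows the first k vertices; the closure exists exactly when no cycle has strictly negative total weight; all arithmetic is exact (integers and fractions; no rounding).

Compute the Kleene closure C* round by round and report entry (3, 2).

D(0):
  [0, 20, 7]
  [15, 0, 9]
  [∞, 11, 0]
D(1):
  [0, 20, 7]
  [15, 0, 9]
  [∞, 11, 0]
D(2):
  [0, 20, 7]
  [15, 0, 9]
  [26, 11, 0]
D(3):
  [0, 18, 7]
  [15, 0, 9]
  [26, 11, 0]
Answer: C*[3][2] = 11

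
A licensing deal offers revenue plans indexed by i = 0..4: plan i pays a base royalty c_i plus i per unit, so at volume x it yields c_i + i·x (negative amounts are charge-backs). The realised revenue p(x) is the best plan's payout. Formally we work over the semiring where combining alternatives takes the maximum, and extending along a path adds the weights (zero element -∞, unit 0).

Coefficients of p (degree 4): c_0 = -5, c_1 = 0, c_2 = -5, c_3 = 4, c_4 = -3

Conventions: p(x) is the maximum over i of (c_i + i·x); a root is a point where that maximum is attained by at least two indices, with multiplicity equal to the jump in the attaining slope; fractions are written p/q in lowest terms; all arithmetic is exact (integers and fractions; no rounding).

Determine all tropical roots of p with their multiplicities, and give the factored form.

hull edge (i=0, c=-5) to (i=1, c=0): slope 5, span 1
hull edge (i=1, c=0) to (i=3, c=4): slope 2, span 2
hull edge (i=3, c=4) to (i=4, c=-3): slope -7, span 1
Factored form: p(x) = -3 ⊗ (x ⊕ (-5)) ⊗ (x ⊕ (-2)) ⊗ (x ⊕ (-2)) ⊗ (x ⊕ 7)
Answer: roots = -5 (mult 1), -2 (mult 2), 7 (mult 1)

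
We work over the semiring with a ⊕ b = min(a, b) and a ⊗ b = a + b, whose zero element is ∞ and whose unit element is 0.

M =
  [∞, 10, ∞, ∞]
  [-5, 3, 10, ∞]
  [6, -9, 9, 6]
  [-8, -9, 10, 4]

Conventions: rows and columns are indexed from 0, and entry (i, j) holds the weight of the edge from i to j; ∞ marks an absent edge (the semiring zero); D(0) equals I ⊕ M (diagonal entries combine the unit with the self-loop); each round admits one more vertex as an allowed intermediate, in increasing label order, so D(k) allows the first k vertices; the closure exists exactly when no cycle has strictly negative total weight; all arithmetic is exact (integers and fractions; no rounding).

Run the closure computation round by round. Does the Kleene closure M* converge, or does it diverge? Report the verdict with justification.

D(0):
  [0, 10, ∞, ∞]
  [-5, 0, 10, ∞]
  [6, -9, 0, 6]
  [-8, -9, 10, 0]
D(1):
  [0, 10, ∞, ∞]
  [-5, 0, 10, ∞]
  [6, -9, 0, 6]
  [-8, -9, 10, 0]
D(2):
  [0, 10, 20, ∞]
  [-5, 0, 10, ∞]
  [-14, -9, 0, 6]
  [-14, -9, 1, 0]
D(3):
  [0, 10, 20, 26]
  [-5, 0, 10, 16]
  [-14, -9, 0, 6]
  [-14, -9, 1, 0]
D(4):
  [0, 10, 20, 26]
  [-5, 0, 10, 16]
  [-14, -9, 0, 6]
  [-14, -9, 1, 0]
Key observation: every diagonal entry stays at the unit through all rounds, so no improving cycle exists.
Answer: CONVERGES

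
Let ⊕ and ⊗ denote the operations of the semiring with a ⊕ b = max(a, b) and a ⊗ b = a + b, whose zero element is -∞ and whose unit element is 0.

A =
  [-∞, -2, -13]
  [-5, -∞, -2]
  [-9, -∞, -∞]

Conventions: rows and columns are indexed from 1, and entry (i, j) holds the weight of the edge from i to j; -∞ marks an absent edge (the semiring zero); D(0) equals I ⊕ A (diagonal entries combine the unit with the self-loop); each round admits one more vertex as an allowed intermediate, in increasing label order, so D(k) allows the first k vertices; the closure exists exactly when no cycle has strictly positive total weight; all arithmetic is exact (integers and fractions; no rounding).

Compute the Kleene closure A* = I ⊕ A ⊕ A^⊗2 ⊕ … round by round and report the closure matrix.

D(0):
  [0, -2, -13]
  [-5, 0, -2]
  [-9, -∞, 0]
D(1):
  [0, -2, -13]
  [-5, 0, -2]
  [-9, -11, 0]
D(2):
  [0, -2, -4]
  [-5, 0, -2]
  [-9, -11, 0]
D(3):
  [0, -2, -4]
  [-5, 0, -2]
  [-9, -11, 0]
Answer: A* = [[0, -2, -4], [-5, 0, -2], [-9, -11, 0]]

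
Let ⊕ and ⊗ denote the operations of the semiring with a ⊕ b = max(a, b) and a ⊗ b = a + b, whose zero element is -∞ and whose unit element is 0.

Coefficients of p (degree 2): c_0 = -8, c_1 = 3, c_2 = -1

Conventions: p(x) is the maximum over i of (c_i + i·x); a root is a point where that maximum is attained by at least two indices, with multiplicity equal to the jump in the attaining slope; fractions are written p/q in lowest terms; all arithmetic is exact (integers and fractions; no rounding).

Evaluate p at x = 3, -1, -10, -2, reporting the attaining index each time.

p(3) = max(-8+0·3=-8, 3+1·3=6, -1+2·3=5) = 6 (attained by i=1)
p(-1) = max(-8+0·(-1)=-8, 3+1·(-1)=2, -1+2·(-1)=-3) = 2 (attained by i=1)
p(-10) = max(-8+0·(-10)=-8, 3+1·(-10)=-7, -1+2·(-10)=-21) = -7 (attained by i=1)
p(-2) = max(-8+0·(-2)=-8, 3+1·(-2)=1, -1+2·(-2)=-5) = 1 (attained by i=1)
Answer: p(3) = 6; p(-1) = 2; p(-10) = -7; p(-2) = 1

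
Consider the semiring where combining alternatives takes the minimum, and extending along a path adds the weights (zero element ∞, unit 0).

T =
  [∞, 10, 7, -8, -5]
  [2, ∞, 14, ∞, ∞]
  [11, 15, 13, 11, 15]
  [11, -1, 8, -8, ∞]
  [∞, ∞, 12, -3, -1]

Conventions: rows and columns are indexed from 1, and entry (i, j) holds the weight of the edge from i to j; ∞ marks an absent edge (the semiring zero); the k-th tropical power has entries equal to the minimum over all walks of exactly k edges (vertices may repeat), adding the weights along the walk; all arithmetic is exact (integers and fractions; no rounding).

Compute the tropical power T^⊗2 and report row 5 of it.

T^⊗2:
  [3, -9, 0, -16, -6]
  [25, 12, 9, -6, -3]
  [17, 10, 18, 3, 6]
  [1, -9, 0, -16, 6]
  [8, -4, 5, -11, -2]
Answer: row 5 of T^⊗2 = [8, -4, 5, -11, -2]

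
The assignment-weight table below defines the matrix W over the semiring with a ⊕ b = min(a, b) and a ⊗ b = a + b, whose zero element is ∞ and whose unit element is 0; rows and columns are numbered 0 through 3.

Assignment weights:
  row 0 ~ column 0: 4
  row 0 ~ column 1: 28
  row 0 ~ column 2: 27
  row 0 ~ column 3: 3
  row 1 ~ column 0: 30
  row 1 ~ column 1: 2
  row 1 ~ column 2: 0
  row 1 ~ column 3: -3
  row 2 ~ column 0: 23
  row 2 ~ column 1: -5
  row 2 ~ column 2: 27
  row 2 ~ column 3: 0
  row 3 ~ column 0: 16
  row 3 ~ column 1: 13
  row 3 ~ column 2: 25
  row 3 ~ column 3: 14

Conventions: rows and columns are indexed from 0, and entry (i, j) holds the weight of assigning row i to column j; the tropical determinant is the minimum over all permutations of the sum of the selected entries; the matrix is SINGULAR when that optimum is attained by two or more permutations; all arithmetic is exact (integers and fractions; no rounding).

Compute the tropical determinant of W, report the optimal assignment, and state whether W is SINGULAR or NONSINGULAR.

σ = (0, 1, 2, 3): 4 + 2 + 27 + 14 = 47
σ = (0, 1, 3, 2): 4 + 2 + 0 + 25 = 31
σ = (0, 2, 1, 3): 4 + 0 + (-5) + 14 = 13
σ = (0, 2, 3, 1): 4 + 0 + 0 + 13 = 17
σ = (0, 3, 1, 2): 4 + (-3) + (-5) + 25 = 21
σ = (0, 3, 2, 1): 4 + (-3) + 27 + 13 = 41
σ = (1, 0, 2, 3): 28 + 30 + 27 + 14 = 99
σ = (1, 0, 3, 2): 28 + 30 + 0 + 25 = 83
σ = (1, 2, 0, 3): 28 + 0 + 23 + 14 = 65
σ = (1, 2, 3, 0): 28 + 0 + 0 + 16 = 44
σ = (1, 3, 0, 2): 28 + (-3) + 23 + 25 = 73
σ = (1, 3, 2, 0): 28 + (-3) + 27 + 16 = 68
σ = (2, 0, 1, 3): 27 + 30 + (-5) + 14 = 66
σ = (2, 0, 3, 1): 27 + 30 + 0 + 13 = 70
σ = (2, 1, 0, 3): 27 + 2 + 23 + 14 = 66
σ = (2, 1, 3, 0): 27 + 2 + 0 + 16 = 45
σ = (2, 3, 0, 1): 27 + (-3) + 23 + 13 = 60
σ = (2, 3, 1, 0): 27 + (-3) + (-5) + 16 = 35
σ = (3, 0, 1, 2): 3 + 30 + (-5) + 25 = 53
σ = (3, 0, 2, 1): 3 + 30 + 27 + 13 = 73
σ = (3, 1, 0, 2): 3 + 2 + 23 + 25 = 53
σ = (3, 1, 2, 0): 3 + 2 + 27 + 16 = 48
σ = (3, 2, 0, 1): 3 + 0 + 23 + 13 = 39
σ = (3, 2, 1, 0): 3 + 0 + (-5) + 16 = 14
Optimal value attained by: σ = (0, 2, 1, 3).
Answer: det⊕(W) = 13; verdict: NONSINGULAR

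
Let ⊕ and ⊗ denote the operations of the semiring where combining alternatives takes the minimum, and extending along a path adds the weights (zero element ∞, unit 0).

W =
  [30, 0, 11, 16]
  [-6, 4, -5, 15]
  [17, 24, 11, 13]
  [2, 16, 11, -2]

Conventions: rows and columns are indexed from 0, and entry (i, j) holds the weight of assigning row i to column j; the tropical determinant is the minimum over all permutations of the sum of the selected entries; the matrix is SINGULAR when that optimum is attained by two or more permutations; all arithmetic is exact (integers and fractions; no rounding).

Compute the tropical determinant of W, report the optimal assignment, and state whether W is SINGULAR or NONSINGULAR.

σ = (0, 1, 2, 3): 30 + 4 + 11 + (-2) = 43
σ = (0, 1, 3, 2): 30 + 4 + 13 + 11 = 58
σ = (0, 2, 1, 3): 30 + (-5) + 24 + (-2) = 47
σ = (0, 2, 3, 1): 30 + (-5) + 13 + 16 = 54
σ = (0, 3, 1, 2): 30 + 15 + 24 + 11 = 80
σ = (0, 3, 2, 1): 30 + 15 + 11 + 16 = 72
σ = (1, 0, 2, 3): 0 + (-6) + 11 + (-2) = 3
σ = (1, 0, 3, 2): 0 + (-6) + 13 + 11 = 18
σ = (1, 2, 0, 3): 0 + (-5) + 17 + (-2) = 10
σ = (1, 2, 3, 0): 0 + (-5) + 13 + 2 = 10
σ = (1, 3, 0, 2): 0 + 15 + 17 + 11 = 43
σ = (1, 3, 2, 0): 0 + 15 + 11 + 2 = 28
σ = (2, 0, 1, 3): 11 + (-6) + 24 + (-2) = 27
σ = (2, 0, 3, 1): 11 + (-6) + 13 + 16 = 34
σ = (2, 1, 0, 3): 11 + 4 + 17 + (-2) = 30
σ = (2, 1, 3, 0): 11 + 4 + 13 + 2 = 30
σ = (2, 3, 0, 1): 11 + 15 + 17 + 16 = 59
σ = (2, 3, 1, 0): 11 + 15 + 24 + 2 = 52
σ = (3, 0, 1, 2): 16 + (-6) + 24 + 11 = 45
σ = (3, 0, 2, 1): 16 + (-6) + 11 + 16 = 37
σ = (3, 1, 0, 2): 16 + 4 + 17 + 11 = 48
σ = (3, 1, 2, 0): 16 + 4 + 11 + 2 = 33
σ = (3, 2, 0, 1): 16 + (-5) + 17 + 16 = 44
σ = (3, 2, 1, 0): 16 + (-5) + 24 + 2 = 37
Optimal value attained by: σ = (1, 0, 2, 3).
Answer: det⊕(W) = 3; verdict: NONSINGULAR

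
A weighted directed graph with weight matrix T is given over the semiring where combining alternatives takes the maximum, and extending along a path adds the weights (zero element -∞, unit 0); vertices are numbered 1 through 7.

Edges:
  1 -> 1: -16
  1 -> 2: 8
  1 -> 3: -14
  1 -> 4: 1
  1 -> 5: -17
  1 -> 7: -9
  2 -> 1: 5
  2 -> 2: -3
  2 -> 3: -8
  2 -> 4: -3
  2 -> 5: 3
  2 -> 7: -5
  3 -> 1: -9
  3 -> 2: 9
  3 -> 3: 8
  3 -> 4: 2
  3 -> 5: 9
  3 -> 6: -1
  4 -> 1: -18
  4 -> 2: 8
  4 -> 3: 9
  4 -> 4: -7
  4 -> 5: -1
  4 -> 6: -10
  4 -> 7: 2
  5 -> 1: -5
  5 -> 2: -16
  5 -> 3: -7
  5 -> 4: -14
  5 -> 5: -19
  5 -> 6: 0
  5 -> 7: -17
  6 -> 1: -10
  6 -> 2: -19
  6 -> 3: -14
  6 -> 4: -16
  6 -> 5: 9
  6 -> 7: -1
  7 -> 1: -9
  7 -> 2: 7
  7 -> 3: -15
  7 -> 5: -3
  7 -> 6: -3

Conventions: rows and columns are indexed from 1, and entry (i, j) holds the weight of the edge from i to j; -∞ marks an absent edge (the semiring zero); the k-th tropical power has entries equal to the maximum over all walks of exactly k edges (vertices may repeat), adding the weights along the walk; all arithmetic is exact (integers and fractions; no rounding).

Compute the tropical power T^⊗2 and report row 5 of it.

T^⊗2:
  [13, 9, 10, 5, 11, -9, 3]
  [2, 13, 6, 6, 1, 3, -1]
  [14, 17, 16, 10, 17, 9, 4]
  [13, 18, 17, 11, 18, 8, 3]
  [-10, 3, 1, -4, 9, -8, -1]
  [4, 6, 2, -5, -4, 9, -8]
  [12, 4, -1, 4, 10, -3, 2]
Answer: row 5 of T^⊗2 = [-10, 3, 1, -4, 9, -8, -1]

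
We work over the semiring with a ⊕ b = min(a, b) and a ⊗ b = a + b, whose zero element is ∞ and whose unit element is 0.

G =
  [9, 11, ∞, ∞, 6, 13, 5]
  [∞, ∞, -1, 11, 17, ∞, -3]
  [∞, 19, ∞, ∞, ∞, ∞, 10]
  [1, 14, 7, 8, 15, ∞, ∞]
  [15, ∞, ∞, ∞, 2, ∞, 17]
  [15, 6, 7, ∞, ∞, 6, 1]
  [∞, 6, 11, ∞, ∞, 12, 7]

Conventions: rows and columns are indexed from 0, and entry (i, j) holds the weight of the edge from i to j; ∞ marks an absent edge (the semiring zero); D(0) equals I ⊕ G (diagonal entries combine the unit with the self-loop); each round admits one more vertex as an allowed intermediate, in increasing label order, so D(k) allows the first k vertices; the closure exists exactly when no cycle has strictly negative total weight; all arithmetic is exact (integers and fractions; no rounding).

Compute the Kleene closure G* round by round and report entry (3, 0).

D(0):
  [0, 11, ∞, ∞, 6, 13, 5]
  [∞, 0, -1, 11, 17, ∞, -3]
  [∞, 19, 0, ∞, ∞, ∞, 10]
  [1, 14, 7, 0, 15, ∞, ∞]
  [15, ∞, ∞, ∞, 0, ∞, 17]
  [15, 6, 7, ∞, ∞, 0, 1]
  [∞, 6, 11, ∞, ∞, 12, 0]
D(1):
  [0, 11, ∞, ∞, 6, 13, 5]
  [∞, 0, -1, 11, 17, ∞, -3]
  [∞, 19, 0, ∞, ∞, ∞, 10]
  [1, 12, 7, 0, 7, 14, 6]
  [15, 26, ∞, ∞, 0, 28, 17]
  [15, 6, 7, ∞, 21, 0, 1]
  [∞, 6, 11, ∞, ∞, 12, 0]
D(2):
  [0, 11, 10, 22, 6, 13, 5]
  [∞, 0, -1, 11, 17, ∞, -3]
  [∞, 19, 0, 30, 36, ∞, 10]
  [1, 12, 7, 0, 7, 14, 6]
  [15, 26, 25, 37, 0, 28, 17]
  [15, 6, 5, 17, 21, 0, 1]
  [∞, 6, 5, 17, 23, 12, 0]
D(3):
  [0, 11, 10, 22, 6, 13, 5]
  [∞, 0, -1, 11, 17, ∞, -3]
  [∞, 19, 0, 30, 36, ∞, 10]
  [1, 12, 7, 0, 7, 14, 6]
  [15, 26, 25, 37, 0, 28, 17]
  [15, 6, 5, 17, 21, 0, 1]
  [∞, 6, 5, 17, 23, 12, 0]
D(4):
  [0, 11, 10, 22, 6, 13, 5]
  [12, 0, -1, 11, 17, 25, -3]
  [31, 19, 0, 30, 36, 44, 10]
  [1, 12, 7, 0, 7, 14, 6]
  [15, 26, 25, 37, 0, 28, 17]
  [15, 6, 5, 17, 21, 0, 1]
  [18, 6, 5, 17, 23, 12, 0]
D(5):
  [0, 11, 10, 22, 6, 13, 5]
  [12, 0, -1, 11, 17, 25, -3]
  [31, 19, 0, 30, 36, 44, 10]
  [1, 12, 7, 0, 7, 14, 6]
  [15, 26, 25, 37, 0, 28, 17]
  [15, 6, 5, 17, 21, 0, 1]
  [18, 6, 5, 17, 23, 12, 0]
D(6):
  [0, 11, 10, 22, 6, 13, 5]
  [12, 0, -1, 11, 17, 25, -3]
  [31, 19, 0, 30, 36, 44, 10]
  [1, 12, 7, 0, 7, 14, 6]
  [15, 26, 25, 37, 0, 28, 17]
  [15, 6, 5, 17, 21, 0, 1]
  [18, 6, 5, 17, 23, 12, 0]
D(7):
  [0, 11, 10, 22, 6, 13, 5]
  [12, 0, -1, 11, 17, 9, -3]
  [28, 16, 0, 27, 33, 22, 10]
  [1, 12, 7, 0, 7, 14, 6]
  [15, 23, 22, 34, 0, 28, 17]
  [15, 6, 5, 17, 21, 0, 1]
  [18, 6, 5, 17, 23, 12, 0]
Answer: G*[3][0] = 1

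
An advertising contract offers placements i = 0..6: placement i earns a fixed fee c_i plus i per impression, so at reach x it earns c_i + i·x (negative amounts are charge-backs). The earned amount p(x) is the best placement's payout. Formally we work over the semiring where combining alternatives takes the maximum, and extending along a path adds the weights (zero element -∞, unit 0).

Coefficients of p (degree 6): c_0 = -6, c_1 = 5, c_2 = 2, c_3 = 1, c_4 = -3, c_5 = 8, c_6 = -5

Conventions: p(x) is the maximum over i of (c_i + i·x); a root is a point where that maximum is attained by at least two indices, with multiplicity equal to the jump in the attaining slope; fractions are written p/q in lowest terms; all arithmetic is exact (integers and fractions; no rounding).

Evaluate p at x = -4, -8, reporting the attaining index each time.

p(-4) = max(-6+0·(-4)=-6, 5+1·(-4)=1, 2+2·(-4)=-6, 1+3·(-4)=-11, -3+4·(-4)=-19, 8+5·(-4)=-12, -5+6·(-4)=-29) = 1 (attained by i=1)
p(-8) = max(-6+0·(-8)=-6, 5+1·(-8)=-3, 2+2·(-8)=-14, 1+3·(-8)=-23, -3+4·(-8)=-35, 8+5·(-8)=-32, -5+6·(-8)=-53) = -3 (attained by i=1)
Answer: p(-4) = 1; p(-8) = -3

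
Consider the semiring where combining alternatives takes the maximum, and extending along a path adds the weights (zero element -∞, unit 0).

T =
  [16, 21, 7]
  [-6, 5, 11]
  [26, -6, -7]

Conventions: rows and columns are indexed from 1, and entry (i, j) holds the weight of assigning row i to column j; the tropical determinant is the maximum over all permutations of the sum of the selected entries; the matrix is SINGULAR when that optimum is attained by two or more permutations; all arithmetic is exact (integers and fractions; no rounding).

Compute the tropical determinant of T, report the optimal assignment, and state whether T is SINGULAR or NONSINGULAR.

σ = (1, 2, 3): 16 + 5 + (-7) = 14
σ = (1, 3, 2): 16 + 11 + (-6) = 21
σ = (2, 1, 3): 21 + (-6) + (-7) = 8
σ = (2, 3, 1): 21 + 11 + 26 = 58
σ = (3, 1, 2): 7 + (-6) + (-6) = -5
σ = (3, 2, 1): 7 + 5 + 26 = 38
Optimal value attained by: σ = (2, 3, 1).
Answer: det⊕(T) = 58; verdict: NONSINGULAR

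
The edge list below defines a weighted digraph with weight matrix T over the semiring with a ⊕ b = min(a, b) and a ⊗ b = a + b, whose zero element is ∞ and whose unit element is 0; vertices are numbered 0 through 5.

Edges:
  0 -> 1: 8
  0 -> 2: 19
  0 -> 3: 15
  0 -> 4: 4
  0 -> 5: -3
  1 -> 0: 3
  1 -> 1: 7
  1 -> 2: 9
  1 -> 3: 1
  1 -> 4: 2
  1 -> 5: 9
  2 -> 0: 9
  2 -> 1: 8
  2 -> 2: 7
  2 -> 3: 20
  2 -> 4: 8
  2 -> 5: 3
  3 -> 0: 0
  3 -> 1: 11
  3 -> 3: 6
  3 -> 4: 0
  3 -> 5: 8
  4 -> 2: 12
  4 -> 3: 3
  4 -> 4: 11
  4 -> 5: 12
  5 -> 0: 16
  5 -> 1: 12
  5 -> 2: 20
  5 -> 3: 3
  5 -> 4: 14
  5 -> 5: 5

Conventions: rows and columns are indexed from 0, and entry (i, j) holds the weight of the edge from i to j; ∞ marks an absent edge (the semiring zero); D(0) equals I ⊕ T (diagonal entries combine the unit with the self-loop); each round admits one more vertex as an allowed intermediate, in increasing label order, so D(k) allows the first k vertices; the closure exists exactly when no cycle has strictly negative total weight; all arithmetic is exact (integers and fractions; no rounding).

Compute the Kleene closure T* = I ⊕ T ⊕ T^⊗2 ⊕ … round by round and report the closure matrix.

D(0):
  [0, 8, 19, 15, 4, -3]
  [3, 0, 9, 1, 2, 9]
  [9, 8, 0, 20, 8, 3]
  [0, 11, ∞, 0, 0, 8]
  [∞, ∞, 12, 3, 0, 12]
  [16, 12, 20, 3, 14, 0]
D(1):
  [0, 8, 19, 15, 4, -3]
  [3, 0, 9, 1, 2, 0]
  [9, 8, 0, 20, 8, 3]
  [0, 8, 19, 0, 0, -3]
  [∞, ∞, 12, 3, 0, 12]
  [16, 12, 20, 3, 14, 0]
D(2):
  [0, 8, 17, 9, 4, -3]
  [3, 0, 9, 1, 2, 0]
  [9, 8, 0, 9, 8, 3]
  [0, 8, 17, 0, 0, -3]
  [∞, ∞, 12, 3, 0, 12]
  [15, 12, 20, 3, 14, 0]
D(3):
  [0, 8, 17, 9, 4, -3]
  [3, 0, 9, 1, 2, 0]
  [9, 8, 0, 9, 8, 3]
  [0, 8, 17, 0, 0, -3]
  [21, 20, 12, 3, 0, 12]
  [15, 12, 20, 3, 14, 0]
D(4):
  [0, 8, 17, 9, 4, -3]
  [1, 0, 9, 1, 1, -2]
  [9, 8, 0, 9, 8, 3]
  [0, 8, 17, 0, 0, -3]
  [3, 11, 12, 3, 0, 0]
  [3, 11, 20, 3, 3, 0]
D(5):
  [0, 8, 16, 7, 4, -3]
  [1, 0, 9, 1, 1, -2]
  [9, 8, 0, 9, 8, 3]
  [0, 8, 12, 0, 0, -3]
  [3, 11, 12, 3, 0, 0]
  [3, 11, 15, 3, 3, 0]
D(6):
  [0, 8, 12, 0, 0, -3]
  [1, 0, 9, 1, 1, -2]
  [6, 8, 0, 6, 6, 3]
  [0, 8, 12, 0, 0, -3]
  [3, 11, 12, 3, 0, 0]
  [3, 11, 15, 3, 3, 0]
Answer: T* = [[0, 8, 12, 0, 0, -3], [1, 0, 9, 1, 1, -2], [6, 8, 0, 6, 6, 3], [0, 8, 12, 0, 0, -3], [3, 11, 12, 3, 0, 0], [3, 11, 15, 3, 3, 0]]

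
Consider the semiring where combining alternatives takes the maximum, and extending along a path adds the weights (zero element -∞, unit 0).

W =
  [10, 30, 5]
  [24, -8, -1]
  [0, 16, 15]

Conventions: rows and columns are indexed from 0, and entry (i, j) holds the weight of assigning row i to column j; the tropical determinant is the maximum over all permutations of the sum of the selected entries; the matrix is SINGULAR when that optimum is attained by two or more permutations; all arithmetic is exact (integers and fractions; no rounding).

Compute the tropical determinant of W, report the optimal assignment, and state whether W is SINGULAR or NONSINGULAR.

σ = (0, 1, 2): 10 + (-8) + 15 = 17
σ = (0, 2, 1): 10 + (-1) + 16 = 25
σ = (1, 0, 2): 30 + 24 + 15 = 69
σ = (1, 2, 0): 30 + (-1) + 0 = 29
σ = (2, 0, 1): 5 + 24 + 16 = 45
σ = (2, 1, 0): 5 + (-8) + 0 = -3
Optimal value attained by: σ = (1, 0, 2).
Answer: det⊕(W) = 69; verdict: NONSINGULAR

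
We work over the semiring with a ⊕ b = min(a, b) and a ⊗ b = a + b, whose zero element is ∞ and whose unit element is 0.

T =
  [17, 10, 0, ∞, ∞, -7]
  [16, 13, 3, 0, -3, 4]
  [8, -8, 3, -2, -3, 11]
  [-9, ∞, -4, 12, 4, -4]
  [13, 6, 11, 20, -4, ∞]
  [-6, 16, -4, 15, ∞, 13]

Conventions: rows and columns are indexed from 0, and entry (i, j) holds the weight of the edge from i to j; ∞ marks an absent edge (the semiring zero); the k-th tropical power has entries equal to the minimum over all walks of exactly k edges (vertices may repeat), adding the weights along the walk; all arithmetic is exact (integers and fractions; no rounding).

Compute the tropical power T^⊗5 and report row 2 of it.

T^⊗2:
  [-13, -8, -11, -2, -3, 6]
  [-9, -5, -4, 1, -7, -4]
  [-11, -5, -6, -8, -11, -6]
  [-10, -12, -9, -6, -7, -16]
  [9, 2, 7, 6, -8, 6]
  [4, -12, -6, -6, -7, -13]
T^⊗3:
  [-11, -19, -13, -13, -14, -20]
  [-10, -12, -9, -6, -11, -16]
  [-17, -14, -12, -8, -15, -18]
  [-22, -17, -20, -12, -15, -17]
  [-3, -2, 2, 2, -12, 2]
  [-19, -14, -17, -12, -15, -10]
T^⊗4:
  [-26, -21, -24, -19, -22, -18]
  [-22, -17, -20, -12, -15, -17]
  [-24, -20, -22, -14, -19, -24]
  [-23, -28, -22, -22, -23, -29]
  [-7, -6, -3, -2, -16, -10]
  [-21, -25, -19, -19, -20, -26]
T^⊗5:
  [-28, -32, -26, -26, -27, -33]
  [-23, -28, -22, -22, -23, -29]
  [-30, -30, -28, -24, -25, -31]
  [-35, -30, -33, -28, -31, -30]
  [-16, -11, -14, -6, -20, -14]
  [-32, -27, -30, -25, -28, -28]
Answer: row 2 of T^⊗5 = [-30, -30, -28, -24, -25, -31]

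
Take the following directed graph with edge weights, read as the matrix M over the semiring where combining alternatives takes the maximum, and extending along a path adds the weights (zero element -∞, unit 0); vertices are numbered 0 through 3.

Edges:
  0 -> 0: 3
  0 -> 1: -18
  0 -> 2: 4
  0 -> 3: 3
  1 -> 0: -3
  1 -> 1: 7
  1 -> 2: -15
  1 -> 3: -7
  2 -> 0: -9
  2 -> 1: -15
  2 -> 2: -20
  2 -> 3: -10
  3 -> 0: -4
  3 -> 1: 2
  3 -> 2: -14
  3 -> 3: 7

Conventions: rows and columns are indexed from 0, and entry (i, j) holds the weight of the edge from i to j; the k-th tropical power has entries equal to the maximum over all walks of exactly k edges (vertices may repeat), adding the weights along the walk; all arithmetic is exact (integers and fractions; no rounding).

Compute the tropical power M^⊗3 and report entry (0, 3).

M^⊗2:
  [6, 5, 7, 10]
  [4, 14, 1, 0]
  [-6, -8, -5, -3]
  [3, 9, 0, 14]
M^⊗3:
  [9, 12, 10, 17]
  [11, 21, 8, 7]
  [-3, -1, -2, 4]
  [10, 16, 7, 21]
Key observation: the optimum is the walk 0->3->3->3, with weight 3 + 7 + 7 = 17.
Optimal value attained by: walk 0->3->3->3.
Answer: (M^⊗3)[0][3] = 17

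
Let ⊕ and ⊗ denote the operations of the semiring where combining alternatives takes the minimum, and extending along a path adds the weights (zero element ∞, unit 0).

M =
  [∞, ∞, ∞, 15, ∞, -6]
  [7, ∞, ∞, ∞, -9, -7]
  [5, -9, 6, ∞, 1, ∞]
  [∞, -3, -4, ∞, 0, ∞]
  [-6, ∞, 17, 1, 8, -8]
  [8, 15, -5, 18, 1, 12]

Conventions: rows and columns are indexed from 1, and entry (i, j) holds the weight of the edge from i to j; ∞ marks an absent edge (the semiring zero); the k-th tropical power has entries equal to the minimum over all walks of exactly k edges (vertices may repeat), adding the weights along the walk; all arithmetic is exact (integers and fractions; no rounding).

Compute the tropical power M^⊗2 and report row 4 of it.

M^⊗2:
  [2, 9, -11, 12, -5, 6]
  [-15, 8, -12, -8, -6, -17]
  [-5, -3, 12, 2, -18, -16]
  [-6, -13, 2, 1, -12, -10]
  [0, -2, -13, 9, -7, -12]
  [-5, -14, 1, 2, -4, -7]
Answer: row 4 of M^⊗2 = [-6, -13, 2, 1, -12, -10]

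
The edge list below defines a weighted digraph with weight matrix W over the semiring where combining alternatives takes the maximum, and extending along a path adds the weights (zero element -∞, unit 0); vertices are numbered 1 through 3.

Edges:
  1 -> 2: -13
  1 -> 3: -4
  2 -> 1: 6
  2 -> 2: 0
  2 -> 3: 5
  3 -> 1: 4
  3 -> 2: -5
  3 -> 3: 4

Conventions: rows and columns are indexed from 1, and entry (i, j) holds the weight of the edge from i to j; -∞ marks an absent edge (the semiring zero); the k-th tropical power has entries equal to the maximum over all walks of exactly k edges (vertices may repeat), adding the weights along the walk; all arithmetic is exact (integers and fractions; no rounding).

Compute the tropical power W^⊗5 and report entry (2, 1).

W^⊗2:
  [0, -9, 0]
  [9, 0, 9]
  [8, -1, 8]
W^⊗3:
  [4, -5, 4]
  [13, 4, 13]
  [12, 3, 12]
W^⊗4:
  [8, -1, 8]
  [17, 8, 17]
  [16, 7, 16]
W^⊗5:
  [12, 3, 12]
  [21, 12, 21]
  [20, 11, 20]
Key observation: the optimum is the walk 2->3->3->3->3->1, with weight 5 + 4 + 4 + 4 + 4 = 21.
Optimal value attained by: walk 2->3->3->3->3->1.
Answer: (W^⊗5)[2][1] = 21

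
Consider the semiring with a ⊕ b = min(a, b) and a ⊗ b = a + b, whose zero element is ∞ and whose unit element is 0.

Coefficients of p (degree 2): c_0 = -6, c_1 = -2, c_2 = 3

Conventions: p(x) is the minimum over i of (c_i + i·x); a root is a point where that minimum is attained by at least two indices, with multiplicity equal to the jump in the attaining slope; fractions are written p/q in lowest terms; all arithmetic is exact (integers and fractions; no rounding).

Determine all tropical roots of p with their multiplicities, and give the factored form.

hull edge (i=0, c=-6) to (i=1, c=-2): slope 4, span 1
hull edge (i=1, c=-2) to (i=2, c=3): slope 5, span 1
Factored form: p(x) = 3 ⊗ (x ⊕ (-5)) ⊗ (x ⊕ (-4))
Answer: roots = -5 (mult 1), -4 (mult 1)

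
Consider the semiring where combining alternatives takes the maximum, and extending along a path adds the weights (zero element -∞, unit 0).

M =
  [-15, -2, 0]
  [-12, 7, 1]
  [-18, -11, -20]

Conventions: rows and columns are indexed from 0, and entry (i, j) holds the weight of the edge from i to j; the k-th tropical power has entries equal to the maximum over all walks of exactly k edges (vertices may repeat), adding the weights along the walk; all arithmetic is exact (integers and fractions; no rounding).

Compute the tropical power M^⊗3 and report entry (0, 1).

M^⊗2:
  [-14, 5, -1]
  [-5, 14, 8]
  [-23, -4, -10]
M^⊗3:
  [-7, 12, 6]
  [2, 21, 15]
  [-16, 3, -3]
Key observation: the optimum is the walk 0->1->1->1, with weight (-2) + 7 + 7 = 12.
Optimal value attained by: walk 0->1->1->1.
Answer: (M^⊗3)[0][1] = 12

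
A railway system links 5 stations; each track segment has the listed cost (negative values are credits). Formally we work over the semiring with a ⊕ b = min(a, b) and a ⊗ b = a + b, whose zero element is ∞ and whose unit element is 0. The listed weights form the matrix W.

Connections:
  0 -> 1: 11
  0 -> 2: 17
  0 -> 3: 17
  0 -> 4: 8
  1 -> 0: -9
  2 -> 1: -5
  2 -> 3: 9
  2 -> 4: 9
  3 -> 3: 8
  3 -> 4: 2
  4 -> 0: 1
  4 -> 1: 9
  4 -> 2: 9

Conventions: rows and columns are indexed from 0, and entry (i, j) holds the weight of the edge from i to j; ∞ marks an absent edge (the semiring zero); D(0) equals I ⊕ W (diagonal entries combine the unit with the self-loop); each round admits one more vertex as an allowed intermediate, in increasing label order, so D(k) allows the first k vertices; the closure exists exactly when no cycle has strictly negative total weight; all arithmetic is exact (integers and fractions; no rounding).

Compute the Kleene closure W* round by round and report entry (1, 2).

D(0):
  [0, 11, 17, 17, 8]
  [-9, 0, ∞, ∞, ∞]
  [∞, -5, 0, 9, 9]
  [∞, ∞, ∞, 0, 2]
  [1, 9, 9, ∞, 0]
D(1):
  [0, 11, 17, 17, 8]
  [-9, 0, 8, 8, -1]
  [∞, -5, 0, 9, 9]
  [∞, ∞, ∞, 0, 2]
  [1, 9, 9, 18, 0]
D(2):
  [0, 11, 17, 17, 8]
  [-9, 0, 8, 8, -1]
  [-14, -5, 0, 3, -6]
  [∞, ∞, ∞, 0, 2]
  [0, 9, 9, 17, 0]
D(3):
  [0, 11, 17, 17, 8]
  [-9, 0, 8, 8, -1]
  [-14, -5, 0, 3, -6]
  [∞, ∞, ∞, 0, 2]
  [-5, 4, 9, 12, 0]
D(4):
  [0, 11, 17, 17, 8]
  [-9, 0, 8, 8, -1]
  [-14, -5, 0, 3, -6]
  [∞, ∞, ∞, 0, 2]
  [-5, 4, 9, 12, 0]
D(5):
  [0, 11, 17, 17, 8]
  [-9, 0, 8, 8, -1]
  [-14, -5, 0, 3, -6]
  [-3, 6, 11, 0, 2]
  [-5, 4, 9, 12, 0]
Answer: W*[1][2] = 8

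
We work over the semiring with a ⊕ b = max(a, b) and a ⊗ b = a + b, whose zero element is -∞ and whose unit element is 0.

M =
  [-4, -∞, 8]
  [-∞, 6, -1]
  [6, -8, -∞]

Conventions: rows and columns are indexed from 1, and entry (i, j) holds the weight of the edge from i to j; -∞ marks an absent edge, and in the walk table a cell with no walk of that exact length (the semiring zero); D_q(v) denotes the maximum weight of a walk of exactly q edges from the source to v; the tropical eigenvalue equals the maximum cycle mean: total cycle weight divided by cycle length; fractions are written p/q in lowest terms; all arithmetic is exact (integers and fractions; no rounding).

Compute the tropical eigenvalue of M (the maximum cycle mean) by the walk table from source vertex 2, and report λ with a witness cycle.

q=0: [-∞, 0, -∞]
q=1: [-∞, 6, -1]
q=2: [5, 12, 5]
q=3: [11, 18, 13]
Optimal cycle mean attained by: cycle 1->3->1, total 8 + 6, length 2.
Answer: λ = 7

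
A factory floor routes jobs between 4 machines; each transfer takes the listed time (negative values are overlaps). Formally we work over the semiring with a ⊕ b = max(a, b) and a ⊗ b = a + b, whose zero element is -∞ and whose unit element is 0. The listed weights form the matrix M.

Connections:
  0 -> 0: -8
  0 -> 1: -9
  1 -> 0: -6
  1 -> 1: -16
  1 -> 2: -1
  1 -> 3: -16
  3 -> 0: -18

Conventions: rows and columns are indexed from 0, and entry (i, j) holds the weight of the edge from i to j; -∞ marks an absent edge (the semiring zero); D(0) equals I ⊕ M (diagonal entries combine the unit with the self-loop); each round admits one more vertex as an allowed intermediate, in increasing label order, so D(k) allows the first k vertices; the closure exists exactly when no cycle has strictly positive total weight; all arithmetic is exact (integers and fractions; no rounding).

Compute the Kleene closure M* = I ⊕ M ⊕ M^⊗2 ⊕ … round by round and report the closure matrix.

D(0):
  [0, -9, -∞, -∞]
  [-6, 0, -1, -16]
  [-∞, -∞, 0, -∞]
  [-18, -∞, -∞, 0]
D(1):
  [0, -9, -∞, -∞]
  [-6, 0, -1, -16]
  [-∞, -∞, 0, -∞]
  [-18, -27, -∞, 0]
D(2):
  [0, -9, -10, -25]
  [-6, 0, -1, -16]
  [-∞, -∞, 0, -∞]
  [-18, -27, -28, 0]
D(3):
  [0, -9, -10, -25]
  [-6, 0, -1, -16]
  [-∞, -∞, 0, -∞]
  [-18, -27, -28, 0]
D(4):
  [0, -9, -10, -25]
  [-6, 0, -1, -16]
  [-∞, -∞, 0, -∞]
  [-18, -27, -28, 0]
Answer: M* = [[0, -9, -10, -25], [-6, 0, -1, -16], [-∞, -∞, 0, -∞], [-18, -27, -28, 0]]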